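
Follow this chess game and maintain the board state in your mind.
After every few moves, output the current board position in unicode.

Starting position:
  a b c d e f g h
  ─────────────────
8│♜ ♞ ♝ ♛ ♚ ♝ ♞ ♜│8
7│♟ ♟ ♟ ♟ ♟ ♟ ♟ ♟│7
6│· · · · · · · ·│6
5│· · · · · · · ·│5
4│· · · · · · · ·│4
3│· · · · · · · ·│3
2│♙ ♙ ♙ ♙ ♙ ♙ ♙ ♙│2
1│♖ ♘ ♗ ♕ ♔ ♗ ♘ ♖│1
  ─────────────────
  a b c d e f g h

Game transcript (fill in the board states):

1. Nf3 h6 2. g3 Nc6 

  a b c d e f g h
  ─────────────────
8│♜ · ♝ ♛ ♚ ♝ ♞ ♜│8
7│♟ ♟ ♟ ♟ ♟ ♟ ♟ ·│7
6│· · ♞ · · · · ♟│6
5│· · · · · · · ·│5
4│· · · · · · · ·│4
3│· · · · · ♘ ♙ ·│3
2│♙ ♙ ♙ ♙ ♙ ♙ · ♙│2
1│♖ ♘ ♗ ♕ ♔ ♗ · ♖│1
  ─────────────────
  a b c d e f g h

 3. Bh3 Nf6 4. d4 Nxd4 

  a b c d e f g h
  ─────────────────
8│♜ · ♝ ♛ ♚ ♝ · ♜│8
7│♟ ♟ ♟ ♟ ♟ ♟ ♟ ·│7
6│· · · · · ♞ · ♟│6
5│· · · · · · · ·│5
4│· · · ♞ · · · ·│4
3│· · · · · ♘ ♙ ♗│3
2│♙ ♙ ♙ · ♙ ♙ · ♙│2
1│♖ ♘ ♗ ♕ ♔ · · ♖│1
  ─────────────────
  a b c d e f g h

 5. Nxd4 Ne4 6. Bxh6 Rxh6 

  a b c d e f g h
  ─────────────────
8│♜ · ♝ ♛ ♚ ♝ · ·│8
7│♟ ♟ ♟ ♟ ♟ ♟ ♟ ·│7
6│· · · · · · · ♜│6
5│· · · · · · · ·│5
4│· · · ♘ ♞ · · ·│4
3│· · · · · · ♙ ♗│3
2│♙ ♙ ♙ · ♙ ♙ · ♙│2
1│♖ ♘ · ♕ ♔ · · ♖│1
  ─────────────────
  a b c d e f g h

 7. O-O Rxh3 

  a b c d e f g h
  ─────────────────
8│♜ · ♝ ♛ ♚ ♝ · ·│8
7│♟ ♟ ♟ ♟ ♟ ♟ ♟ ·│7
6│· · · · · · · ·│6
5│· · · · · · · ·│5
4│· · · ♘ ♞ · · ·│4
3│· · · · · · ♙ ♜│3
2│♙ ♙ ♙ · ♙ ♙ · ♙│2
1│♖ ♘ · ♕ · ♖ ♔ ·│1
  ─────────────────
  a b c d e f g h


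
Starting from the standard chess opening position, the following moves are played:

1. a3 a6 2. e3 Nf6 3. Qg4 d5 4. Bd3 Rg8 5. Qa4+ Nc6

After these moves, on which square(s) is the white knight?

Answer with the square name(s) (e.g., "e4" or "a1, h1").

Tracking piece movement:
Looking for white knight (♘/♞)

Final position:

  a b c d e f g h
  ─────────────────
8│♜ · ♝ ♛ ♚ ♝ ♜ ·│8
7│· ♟ ♟ · ♟ ♟ ♟ ♟│7
6│♟ · ♞ · · ♞ · ·│6
5│· · · ♟ · · · ·│5
4│♕ · · · · · · ·│4
3│♙ · · ♗ ♙ · · ·│3
2│· ♙ ♙ ♙ · ♙ ♙ ♙│2
1│♖ ♘ ♗ · ♔ · ♘ ♖│1
  ─────────────────
  a b c d e f g h


b1, g1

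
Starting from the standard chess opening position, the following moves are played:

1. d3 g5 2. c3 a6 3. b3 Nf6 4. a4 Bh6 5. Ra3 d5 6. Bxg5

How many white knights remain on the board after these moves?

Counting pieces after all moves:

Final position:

  a b c d e f g h
  ─────────────────
8│♜ ♞ ♝ ♛ ♚ · · ♜│8
7│· ♟ ♟ · ♟ ♟ · ♟│7
6│♟ · · · · ♞ · ♝│6
5│· · · ♟ · · ♗ ·│5
4│♙ · · · · · · ·│4
3│♖ ♙ ♙ ♙ · · · ·│3
2│· · · · ♙ ♙ ♙ ♙│2
1│· ♘ · ♕ ♔ ♗ ♘ ♖│1
  ─────────────────
  a b c d e f g h


2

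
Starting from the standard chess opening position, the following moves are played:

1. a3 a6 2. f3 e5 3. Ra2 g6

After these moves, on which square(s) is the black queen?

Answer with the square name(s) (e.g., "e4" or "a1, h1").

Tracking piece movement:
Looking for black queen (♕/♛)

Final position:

  a b c d e f g h
  ─────────────────
8│♜ ♞ ♝ ♛ ♚ ♝ ♞ ♜│8
7│· ♟ ♟ ♟ · ♟ · ♟│7
6│♟ · · · · · ♟ ·│6
5│· · · · ♟ · · ·│5
4│· · · · · · · ·│4
3│♙ · · · · ♙ · ·│3
2│♖ ♙ ♙ ♙ ♙ · ♙ ♙│2
1│· ♘ ♗ ♕ ♔ ♗ ♘ ♖│1
  ─────────────────
  a b c d e f g h


d8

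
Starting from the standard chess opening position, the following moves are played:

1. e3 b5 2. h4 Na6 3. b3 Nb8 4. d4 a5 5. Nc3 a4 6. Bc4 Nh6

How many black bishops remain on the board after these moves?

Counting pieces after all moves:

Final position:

  a b c d e f g h
  ─────────────────
8│♜ ♞ ♝ ♛ ♚ ♝ · ♜│8
7│· · ♟ ♟ ♟ ♟ ♟ ♟│7
6│· · · · · · · ♞│6
5│· ♟ · · · · · ·│5
4│♟ · ♗ ♙ · · · ♙│4
3│· ♙ ♘ · ♙ · · ·│3
2│♙ · ♙ · · ♙ ♙ ·│2
1│♖ · ♗ ♕ ♔ · ♘ ♖│1
  ─────────────────
  a b c d e f g h


2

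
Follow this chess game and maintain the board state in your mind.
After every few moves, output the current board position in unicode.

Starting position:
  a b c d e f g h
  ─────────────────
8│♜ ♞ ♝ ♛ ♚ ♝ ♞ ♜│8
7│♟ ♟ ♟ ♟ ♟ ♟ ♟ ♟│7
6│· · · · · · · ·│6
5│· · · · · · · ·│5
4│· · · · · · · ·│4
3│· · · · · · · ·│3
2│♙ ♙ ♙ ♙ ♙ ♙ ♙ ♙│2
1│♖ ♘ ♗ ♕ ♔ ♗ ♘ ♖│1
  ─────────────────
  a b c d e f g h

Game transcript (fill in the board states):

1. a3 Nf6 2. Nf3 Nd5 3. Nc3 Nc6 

  a b c d e f g h
  ─────────────────
8│♜ · ♝ ♛ ♚ ♝ · ♜│8
7│♟ ♟ ♟ ♟ ♟ ♟ ♟ ♟│7
6│· · ♞ · · · · ·│6
5│· · · ♞ · · · ·│5
4│· · · · · · · ·│4
3│♙ · ♘ · · ♘ · ·│3
2│· ♙ ♙ ♙ ♙ ♙ ♙ ♙│2
1│♖ · ♗ ♕ ♔ ♗ · ♖│1
  ─────────────────
  a b c d e f g h

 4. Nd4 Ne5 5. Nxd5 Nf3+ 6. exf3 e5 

  a b c d e f g h
  ─────────────────
8│♜ · ♝ ♛ ♚ ♝ · ♜│8
7│♟ ♟ ♟ ♟ · ♟ ♟ ♟│7
6│· · · · · · · ·│6
5│· · · ♘ ♟ · · ·│5
4│· · · ♘ · · · ·│4
3│♙ · · · · ♙ · ·│3
2│· ♙ ♙ ♙ · ♙ ♙ ♙│2
1│♖ · ♗ ♕ ♔ ♗ · ♖│1
  ─────────────────
  a b c d e f g h

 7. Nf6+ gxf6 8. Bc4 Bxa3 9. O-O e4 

  a b c d e f g h
  ─────────────────
8│♜ · ♝ ♛ ♚ · · ♜│8
7│♟ ♟ ♟ ♟ · ♟ · ♟│7
6│· · · · · ♟ · ·│6
5│· · · · · · · ·│5
4│· · ♗ ♘ ♟ · · ·│4
3│♝ · · · · ♙ · ·│3
2│· ♙ ♙ ♙ · ♙ ♙ ♙│2
1│♖ · ♗ ♕ · ♖ ♔ ·│1
  ─────────────────
  a b c d e f g h

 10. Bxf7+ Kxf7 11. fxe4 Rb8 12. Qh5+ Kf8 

  a b c d e f g h
  ─────────────────
8│· ♜ ♝ ♛ · ♚ · ♜│8
7│♟ ♟ ♟ ♟ · · · ♟│7
6│· · · · · ♟ · ·│6
5│· · · · · · · ♕│5
4│· · · ♘ ♙ · · ·│4
3│♝ · · · · · · ·│3
2│· ♙ ♙ ♙ · ♙ ♙ ♙│2
1│♖ · ♗ · · ♖ ♔ ·│1
  ─────────────────
  a b c d e f g h

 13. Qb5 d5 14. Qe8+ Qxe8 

  a b c d e f g h
  ─────────────────
8│· ♜ ♝ · ♛ ♚ · ♜│8
7│♟ ♟ ♟ · · · · ♟│7
6│· · · · · ♟ · ·│6
5│· · · ♟ · · · ·│5
4│· · · ♘ ♙ · · ·│4
3│♝ · · · · · · ·│3
2│· ♙ ♙ ♙ · ♙ ♙ ♙│2
1│♖ · ♗ · · ♖ ♔ ·│1
  ─────────────────
  a b c d e f g h


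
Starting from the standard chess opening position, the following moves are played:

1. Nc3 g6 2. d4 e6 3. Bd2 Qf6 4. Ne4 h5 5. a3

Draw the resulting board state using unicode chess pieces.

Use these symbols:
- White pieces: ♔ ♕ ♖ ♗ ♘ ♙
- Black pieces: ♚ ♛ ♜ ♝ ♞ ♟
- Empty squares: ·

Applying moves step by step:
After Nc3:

♜ ♞ ♝ ♛ ♚ ♝ ♞ ♜
♟ ♟ ♟ ♟ ♟ ♟ ♟ ♟
· · · · · · · ·
· · · · · · · ·
· · · · · · · ·
· · ♘ · · · · ·
♙ ♙ ♙ ♙ ♙ ♙ ♙ ♙
♖ · ♗ ♕ ♔ ♗ ♘ ♖


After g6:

♜ ♞ ♝ ♛ ♚ ♝ ♞ ♜
♟ ♟ ♟ ♟ ♟ ♟ · ♟
· · · · · · ♟ ·
· · · · · · · ·
· · · · · · · ·
· · ♘ · · · · ·
♙ ♙ ♙ ♙ ♙ ♙ ♙ ♙
♖ · ♗ ♕ ♔ ♗ ♘ ♖


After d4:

♜ ♞ ♝ ♛ ♚ ♝ ♞ ♜
♟ ♟ ♟ ♟ ♟ ♟ · ♟
· · · · · · ♟ ·
· · · · · · · ·
· · · ♙ · · · ·
· · ♘ · · · · ·
♙ ♙ ♙ · ♙ ♙ ♙ ♙
♖ · ♗ ♕ ♔ ♗ ♘ ♖


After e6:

♜ ♞ ♝ ♛ ♚ ♝ ♞ ♜
♟ ♟ ♟ ♟ · ♟ · ♟
· · · · ♟ · ♟ ·
· · · · · · · ·
· · · ♙ · · · ·
· · ♘ · · · · ·
♙ ♙ ♙ · ♙ ♙ ♙ ♙
♖ · ♗ ♕ ♔ ♗ ♘ ♖


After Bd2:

♜ ♞ ♝ ♛ ♚ ♝ ♞ ♜
♟ ♟ ♟ ♟ · ♟ · ♟
· · · · ♟ · ♟ ·
· · · · · · · ·
· · · ♙ · · · ·
· · ♘ · · · · ·
♙ ♙ ♙ ♗ ♙ ♙ ♙ ♙
♖ · · ♕ ♔ ♗ ♘ ♖


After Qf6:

♜ ♞ ♝ · ♚ ♝ ♞ ♜
♟ ♟ ♟ ♟ · ♟ · ♟
· · · · ♟ ♛ ♟ ·
· · · · · · · ·
· · · ♙ · · · ·
· · ♘ · · · · ·
♙ ♙ ♙ ♗ ♙ ♙ ♙ ♙
♖ · · ♕ ♔ ♗ ♘ ♖


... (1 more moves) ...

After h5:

♜ ♞ ♝ · ♚ ♝ ♞ ♜
♟ ♟ ♟ ♟ · ♟ · ·
· · · · ♟ ♛ ♟ ·
· · · · · · · ♟
· · · ♙ ♘ · · ·
· · · · · · · ·
♙ ♙ ♙ ♗ ♙ ♙ ♙ ♙
♖ · · ♕ ♔ ♗ ♘ ♖


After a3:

♜ ♞ ♝ · ♚ ♝ ♞ ♜
♟ ♟ ♟ ♟ · ♟ · ·
· · · · ♟ ♛ ♟ ·
· · · · · · · ♟
· · · ♙ ♘ · · ·
♙ · · · · · · ·
· ♙ ♙ ♗ ♙ ♙ ♙ ♙
♖ · · ♕ ♔ ♗ ♘ ♖



  a b c d e f g h
  ─────────────────
8│♜ ♞ ♝ · ♚ ♝ ♞ ♜│8
7│♟ ♟ ♟ ♟ · ♟ · ·│7
6│· · · · ♟ ♛ ♟ ·│6
5│· · · · · · · ♟│5
4│· · · ♙ ♘ · · ·│4
3│♙ · · · · · · ·│3
2│· ♙ ♙ ♗ ♙ ♙ ♙ ♙│2
1│♖ · · ♕ ♔ ♗ ♘ ♖│1
  ─────────────────
  a b c d e f g h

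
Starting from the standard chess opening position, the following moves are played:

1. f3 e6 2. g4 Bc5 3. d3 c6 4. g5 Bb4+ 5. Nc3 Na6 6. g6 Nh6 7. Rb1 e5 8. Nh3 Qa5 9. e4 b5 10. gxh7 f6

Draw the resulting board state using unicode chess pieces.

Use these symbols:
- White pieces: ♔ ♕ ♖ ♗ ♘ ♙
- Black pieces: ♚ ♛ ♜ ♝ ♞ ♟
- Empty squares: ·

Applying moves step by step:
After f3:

♜ ♞ ♝ ♛ ♚ ♝ ♞ ♜
♟ ♟ ♟ ♟ ♟ ♟ ♟ ♟
· · · · · · · ·
· · · · · · · ·
· · · · · · · ·
· · · · · ♙ · ·
♙ ♙ ♙ ♙ ♙ · ♙ ♙
♖ ♘ ♗ ♕ ♔ ♗ ♘ ♖


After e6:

♜ ♞ ♝ ♛ ♚ ♝ ♞ ♜
♟ ♟ ♟ ♟ · ♟ ♟ ♟
· · · · ♟ · · ·
· · · · · · · ·
· · · · · · · ·
· · · · · ♙ · ·
♙ ♙ ♙ ♙ ♙ · ♙ ♙
♖ ♘ ♗ ♕ ♔ ♗ ♘ ♖


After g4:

♜ ♞ ♝ ♛ ♚ ♝ ♞ ♜
♟ ♟ ♟ ♟ · ♟ ♟ ♟
· · · · ♟ · · ·
· · · · · · · ·
· · · · · · ♙ ·
· · · · · ♙ · ·
♙ ♙ ♙ ♙ ♙ · · ♙
♖ ♘ ♗ ♕ ♔ ♗ ♘ ♖


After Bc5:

♜ ♞ ♝ ♛ ♚ · ♞ ♜
♟ ♟ ♟ ♟ · ♟ ♟ ♟
· · · · ♟ · · ·
· · ♝ · · · · ·
· · · · · · ♙ ·
· · · · · ♙ · ·
♙ ♙ ♙ ♙ ♙ · · ♙
♖ ♘ ♗ ♕ ♔ ♗ ♘ ♖


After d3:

♜ ♞ ♝ ♛ ♚ · ♞ ♜
♟ ♟ ♟ ♟ · ♟ ♟ ♟
· · · · ♟ · · ·
· · ♝ · · · · ·
· · · · · · ♙ ·
· · · ♙ · ♙ · ·
♙ ♙ ♙ · ♙ · · ♙
♖ ♘ ♗ ♕ ♔ ♗ ♘ ♖


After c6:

♜ ♞ ♝ ♛ ♚ · ♞ ♜
♟ ♟ · ♟ · ♟ ♟ ♟
· · ♟ · ♟ · · ·
· · ♝ · · · · ·
· · · · · · ♙ ·
· · · ♙ · ♙ · ·
♙ ♙ ♙ · ♙ · · ♙
♖ ♘ ♗ ♕ ♔ ♗ ♘ ♖


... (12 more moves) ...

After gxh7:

♜ · ♝ · ♚ · · ♜
♟ · · ♟ · ♟ ♟ ♙
♞ · ♟ · · · · ♞
♛ ♟ · · ♟ · · ·
· ♝ · · ♙ · · ·
· · ♘ ♙ · ♙ · ♘
♙ ♙ ♙ · · · · ♙
· ♖ ♗ ♕ ♔ ♗ · ♖


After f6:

♜ · ♝ · ♚ · · ♜
♟ · · ♟ · · ♟ ♙
♞ · ♟ · · ♟ · ♞
♛ ♟ · · ♟ · · ·
· ♝ · · ♙ · · ·
· · ♘ ♙ · ♙ · ♘
♙ ♙ ♙ · · · · ♙
· ♖ ♗ ♕ ♔ ♗ · ♖



  a b c d e f g h
  ─────────────────
8│♜ · ♝ · ♚ · · ♜│8
7│♟ · · ♟ · · ♟ ♙│7
6│♞ · ♟ · · ♟ · ♞│6
5│♛ ♟ · · ♟ · · ·│5
4│· ♝ · · ♙ · · ·│4
3│· · ♘ ♙ · ♙ · ♘│3
2│♙ ♙ ♙ · · · · ♙│2
1│· ♖ ♗ ♕ ♔ ♗ · ♖│1
  ─────────────────
  a b c d e f g h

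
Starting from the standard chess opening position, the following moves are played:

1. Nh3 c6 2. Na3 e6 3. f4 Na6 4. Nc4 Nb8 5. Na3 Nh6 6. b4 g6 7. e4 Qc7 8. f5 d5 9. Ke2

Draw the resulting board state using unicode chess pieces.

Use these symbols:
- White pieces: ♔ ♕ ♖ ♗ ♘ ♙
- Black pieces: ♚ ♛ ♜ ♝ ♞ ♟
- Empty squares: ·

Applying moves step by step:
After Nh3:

♜ ♞ ♝ ♛ ♚ ♝ ♞ ♜
♟ ♟ ♟ ♟ ♟ ♟ ♟ ♟
· · · · · · · ·
· · · · · · · ·
· · · · · · · ·
· · · · · · · ♘
♙ ♙ ♙ ♙ ♙ ♙ ♙ ♙
♖ ♘ ♗ ♕ ♔ ♗ · ♖


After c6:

♜ ♞ ♝ ♛ ♚ ♝ ♞ ♜
♟ ♟ · ♟ ♟ ♟ ♟ ♟
· · ♟ · · · · ·
· · · · · · · ·
· · · · · · · ·
· · · · · · · ♘
♙ ♙ ♙ ♙ ♙ ♙ ♙ ♙
♖ ♘ ♗ ♕ ♔ ♗ · ♖


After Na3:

♜ ♞ ♝ ♛ ♚ ♝ ♞ ♜
♟ ♟ · ♟ ♟ ♟ ♟ ♟
· · ♟ · · · · ·
· · · · · · · ·
· · · · · · · ·
♘ · · · · · · ♘
♙ ♙ ♙ ♙ ♙ ♙ ♙ ♙
♖ · ♗ ♕ ♔ ♗ · ♖


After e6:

♜ ♞ ♝ ♛ ♚ ♝ ♞ ♜
♟ ♟ · ♟ · ♟ ♟ ♟
· · ♟ · ♟ · · ·
· · · · · · · ·
· · · · · · · ·
♘ · · · · · · ♘
♙ ♙ ♙ ♙ ♙ ♙ ♙ ♙
♖ · ♗ ♕ ♔ ♗ · ♖


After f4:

♜ ♞ ♝ ♛ ♚ ♝ ♞ ♜
♟ ♟ · ♟ · ♟ ♟ ♟
· · ♟ · ♟ · · ·
· · · · · · · ·
· · · · · ♙ · ·
♘ · · · · · · ♘
♙ ♙ ♙ ♙ ♙ · ♙ ♙
♖ · ♗ ♕ ♔ ♗ · ♖


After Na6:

♜ · ♝ ♛ ♚ ♝ ♞ ♜
♟ ♟ · ♟ · ♟ ♟ ♟
♞ · ♟ · ♟ · · ·
· · · · · · · ·
· · · · · ♙ · ·
♘ · · · · · · ♘
♙ ♙ ♙ ♙ ♙ · ♙ ♙
♖ · ♗ ♕ ♔ ♗ · ♖


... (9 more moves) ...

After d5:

♜ ♞ ♝ · ♚ ♝ · ♜
♟ ♟ ♛ · · ♟ · ♟
· · ♟ · ♟ · ♟ ♞
· · · ♟ · ♙ · ·
· ♙ · · ♙ · · ·
♘ · · · · · · ♘
♙ · ♙ ♙ · · ♙ ♙
♖ · ♗ ♕ ♔ ♗ · ♖


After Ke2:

♜ ♞ ♝ · ♚ ♝ · ♜
♟ ♟ ♛ · · ♟ · ♟
· · ♟ · ♟ · ♟ ♞
· · · ♟ · ♙ · ·
· ♙ · · ♙ · · ·
♘ · · · · · · ♘
♙ · ♙ ♙ ♔ · ♙ ♙
♖ · ♗ ♕ · ♗ · ♖



  a b c d e f g h
  ─────────────────
8│♜ ♞ ♝ · ♚ ♝ · ♜│8
7│♟ ♟ ♛ · · ♟ · ♟│7
6│· · ♟ · ♟ · ♟ ♞│6
5│· · · ♟ · ♙ · ·│5
4│· ♙ · · ♙ · · ·│4
3│♘ · · · · · · ♘│3
2│♙ · ♙ ♙ ♔ · ♙ ♙│2
1│♖ · ♗ ♕ · ♗ · ♖│1
  ─────────────────
  a b c d e f g h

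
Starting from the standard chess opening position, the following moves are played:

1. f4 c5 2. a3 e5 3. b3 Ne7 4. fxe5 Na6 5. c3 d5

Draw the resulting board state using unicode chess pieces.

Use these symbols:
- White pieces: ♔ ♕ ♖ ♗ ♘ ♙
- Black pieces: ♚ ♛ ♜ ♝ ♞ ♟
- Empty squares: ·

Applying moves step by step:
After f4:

♜ ♞ ♝ ♛ ♚ ♝ ♞ ♜
♟ ♟ ♟ ♟ ♟ ♟ ♟ ♟
· · · · · · · ·
· · · · · · · ·
· · · · · ♙ · ·
· · · · · · · ·
♙ ♙ ♙ ♙ ♙ · ♙ ♙
♖ ♘ ♗ ♕ ♔ ♗ ♘ ♖


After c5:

♜ ♞ ♝ ♛ ♚ ♝ ♞ ♜
♟ ♟ · ♟ ♟ ♟ ♟ ♟
· · · · · · · ·
· · ♟ · · · · ·
· · · · · ♙ · ·
· · · · · · · ·
♙ ♙ ♙ ♙ ♙ · ♙ ♙
♖ ♘ ♗ ♕ ♔ ♗ ♘ ♖


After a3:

♜ ♞ ♝ ♛ ♚ ♝ ♞ ♜
♟ ♟ · ♟ ♟ ♟ ♟ ♟
· · · · · · · ·
· · ♟ · · · · ·
· · · · · ♙ · ·
♙ · · · · · · ·
· ♙ ♙ ♙ ♙ · ♙ ♙
♖ ♘ ♗ ♕ ♔ ♗ ♘ ♖


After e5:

♜ ♞ ♝ ♛ ♚ ♝ ♞ ♜
♟ ♟ · ♟ · ♟ ♟ ♟
· · · · · · · ·
· · ♟ · ♟ · · ·
· · · · · ♙ · ·
♙ · · · · · · ·
· ♙ ♙ ♙ ♙ · ♙ ♙
♖ ♘ ♗ ♕ ♔ ♗ ♘ ♖


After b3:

♜ ♞ ♝ ♛ ♚ ♝ ♞ ♜
♟ ♟ · ♟ · ♟ ♟ ♟
· · · · · · · ·
· · ♟ · ♟ · · ·
· · · · · ♙ · ·
♙ ♙ · · · · · ·
· · ♙ ♙ ♙ · ♙ ♙
♖ ♘ ♗ ♕ ♔ ♗ ♘ ♖


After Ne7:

♜ ♞ ♝ ♛ ♚ ♝ · ♜
♟ ♟ · ♟ ♞ ♟ ♟ ♟
· · · · · · · ·
· · ♟ · ♟ · · ·
· · · · · ♙ · ·
♙ ♙ · · · · · ·
· · ♙ ♙ ♙ · ♙ ♙
♖ ♘ ♗ ♕ ♔ ♗ ♘ ♖


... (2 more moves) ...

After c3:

♜ · ♝ ♛ ♚ ♝ · ♜
♟ ♟ · ♟ ♞ ♟ ♟ ♟
♞ · · · · · · ·
· · ♟ · ♙ · · ·
· · · · · · · ·
♙ ♙ ♙ · · · · ·
· · · ♙ ♙ · ♙ ♙
♖ ♘ ♗ ♕ ♔ ♗ ♘ ♖


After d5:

♜ · ♝ ♛ ♚ ♝ · ♜
♟ ♟ · · ♞ ♟ ♟ ♟
♞ · · · · · · ·
· · ♟ ♟ ♙ · · ·
· · · · · · · ·
♙ ♙ ♙ · · · · ·
· · · ♙ ♙ · ♙ ♙
♖ ♘ ♗ ♕ ♔ ♗ ♘ ♖



  a b c d e f g h
  ─────────────────
8│♜ · ♝ ♛ ♚ ♝ · ♜│8
7│♟ ♟ · · ♞ ♟ ♟ ♟│7
6│♞ · · · · · · ·│6
5│· · ♟ ♟ ♙ · · ·│5
4│· · · · · · · ·│4
3│♙ ♙ ♙ · · · · ·│3
2│· · · ♙ ♙ · ♙ ♙│2
1│♖ ♘ ♗ ♕ ♔ ♗ ♘ ♖│1
  ─────────────────
  a b c d e f g h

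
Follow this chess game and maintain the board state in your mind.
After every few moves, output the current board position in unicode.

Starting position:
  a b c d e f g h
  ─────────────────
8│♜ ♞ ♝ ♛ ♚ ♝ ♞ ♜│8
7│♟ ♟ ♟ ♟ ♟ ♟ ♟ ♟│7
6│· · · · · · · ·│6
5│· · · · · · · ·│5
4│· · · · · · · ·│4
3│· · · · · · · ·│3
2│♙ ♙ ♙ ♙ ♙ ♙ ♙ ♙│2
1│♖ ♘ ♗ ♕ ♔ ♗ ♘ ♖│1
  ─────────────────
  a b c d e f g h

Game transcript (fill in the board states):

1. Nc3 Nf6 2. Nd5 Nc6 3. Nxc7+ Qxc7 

  a b c d e f g h
  ─────────────────
8│♜ · ♝ · ♚ ♝ · ♜│8
7│♟ ♟ ♛ ♟ ♟ ♟ ♟ ♟│7
6│· · ♞ · · ♞ · ·│6
5│· · · · · · · ·│5
4│· · · · · · · ·│4
3│· · · · · · · ·│3
2│♙ ♙ ♙ ♙ ♙ ♙ ♙ ♙│2
1│♖ · ♗ ♕ ♔ ♗ ♘ ♖│1
  ─────────────────
  a b c d e f g h

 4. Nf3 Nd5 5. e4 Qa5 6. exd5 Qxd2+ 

  a b c d e f g h
  ─────────────────
8│♜ · ♝ · ♚ ♝ · ♜│8
7│♟ ♟ · ♟ ♟ ♟ ♟ ♟│7
6│· · ♞ · · · · ·│6
5│· · · ♙ · · · ·│5
4│· · · · · · · ·│4
3│· · · · · ♘ · ·│3
2│♙ ♙ ♙ ♛ · ♙ ♙ ♙│2
1│♖ · ♗ ♕ ♔ ♗ · ♖│1
  ─────────────────
  a b c d e f g h

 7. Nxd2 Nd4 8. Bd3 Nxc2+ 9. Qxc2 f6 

  a b c d e f g h
  ─────────────────
8│♜ · ♝ · ♚ ♝ · ♜│8
7│♟ ♟ · ♟ ♟ · ♟ ♟│7
6│· · · · · ♟ · ·│6
5│· · · ♙ · · · ·│5
4│· · · · · · · ·│4
3│· · · ♗ · · · ·│3
2│♙ ♙ ♕ ♘ · ♙ ♙ ♙│2
1│♖ · ♗ · ♔ · · ♖│1
  ─────────────────
  a b c d e f g h

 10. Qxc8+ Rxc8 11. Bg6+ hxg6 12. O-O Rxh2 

  a b c d e f g h
  ─────────────────
8│· · ♜ · ♚ ♝ · ·│8
7│♟ ♟ · ♟ ♟ · ♟ ·│7
6│· · · · · ♟ ♟ ·│6
5│· · · ♙ · · · ·│5
4│· · · · · · · ·│4
3│· · · · · · · ·│3
2│♙ ♙ · ♘ · ♙ ♙ ♜│2
1│♖ · ♗ · · ♖ ♔ ·│1
  ─────────────────
  a b c d e f g h

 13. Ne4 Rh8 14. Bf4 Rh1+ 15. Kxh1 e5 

  a b c d e f g h
  ─────────────────
8│· · ♜ · ♚ ♝ · ·│8
7│♟ ♟ · ♟ · · ♟ ·│7
6│· · · · · ♟ ♟ ·│6
5│· · · ♙ ♟ · · ·│5
4│· · · · ♘ ♗ · ·│4
3│· · · · · · · ·│3
2│♙ ♙ · · · ♙ ♙ ·│2
1│♖ · · · · ♖ · ♔│1
  ─────────────────
  a b c d e f g h



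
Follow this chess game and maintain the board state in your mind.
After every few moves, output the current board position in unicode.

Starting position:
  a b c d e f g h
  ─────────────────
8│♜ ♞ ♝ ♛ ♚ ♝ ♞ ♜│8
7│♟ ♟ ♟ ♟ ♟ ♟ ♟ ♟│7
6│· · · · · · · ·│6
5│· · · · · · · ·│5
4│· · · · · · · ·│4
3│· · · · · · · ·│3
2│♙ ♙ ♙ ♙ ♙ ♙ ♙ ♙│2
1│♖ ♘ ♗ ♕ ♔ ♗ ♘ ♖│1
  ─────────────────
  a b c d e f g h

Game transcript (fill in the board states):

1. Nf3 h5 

  a b c d e f g h
  ─────────────────
8│♜ ♞ ♝ ♛ ♚ ♝ ♞ ♜│8
7│♟ ♟ ♟ ♟ ♟ ♟ ♟ ·│7
6│· · · · · · · ·│6
5│· · · · · · · ♟│5
4│· · · · · · · ·│4
3│· · · · · ♘ · ·│3
2│♙ ♙ ♙ ♙ ♙ ♙ ♙ ♙│2
1│♖ ♘ ♗ ♕ ♔ ♗ · ♖│1
  ─────────────────
  a b c d e f g h

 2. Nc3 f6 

  a b c d e f g h
  ─────────────────
8│♜ ♞ ♝ ♛ ♚ ♝ ♞ ♜│8
7│♟ ♟ ♟ ♟ ♟ · ♟ ·│7
6│· · · · · ♟ · ·│6
5│· · · · · · · ♟│5
4│· · · · · · · ·│4
3│· · ♘ · · ♘ · ·│3
2│♙ ♙ ♙ ♙ ♙ ♙ ♙ ♙│2
1│♖ · ♗ ♕ ♔ ♗ · ♖│1
  ─────────────────
  a b c d e f g h

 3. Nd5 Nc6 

  a b c d e f g h
  ─────────────────
8│♜ · ♝ ♛ ♚ ♝ ♞ ♜│8
7│♟ ♟ ♟ ♟ ♟ · ♟ ·│7
6│· · ♞ · · ♟ · ·│6
5│· · · ♘ · · · ♟│5
4│· · · · · · · ·│4
3│· · · · · ♘ · ·│3
2│♙ ♙ ♙ ♙ ♙ ♙ ♙ ♙│2
1│♖ · ♗ ♕ ♔ ♗ · ♖│1
  ─────────────────
  a b c d e f g h

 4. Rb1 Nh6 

  a b c d e f g h
  ─────────────────
8│♜ · ♝ ♛ ♚ ♝ · ♜│8
7│♟ ♟ ♟ ♟ ♟ · ♟ ·│7
6│· · ♞ · · ♟ · ♞│6
5│· · · ♘ · · · ♟│5
4│· · · · · · · ·│4
3│· · · · · ♘ · ·│3
2│♙ ♙ ♙ ♙ ♙ ♙ ♙ ♙│2
1│· ♖ ♗ ♕ ♔ ♗ · ♖│1
  ─────────────────
  a b c d e f g h

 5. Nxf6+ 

  a b c d e f g h
  ─────────────────
8│♜ · ♝ ♛ ♚ ♝ · ♜│8
7│♟ ♟ ♟ ♟ ♟ · ♟ ·│7
6│· · ♞ · · ♘ · ♞│6
5│· · · · · · · ♟│5
4│· · · · · · · ·│4
3│· · · · · ♘ · ·│3
2│♙ ♙ ♙ ♙ ♙ ♙ ♙ ♙│2
1│· ♖ ♗ ♕ ♔ ♗ · ♖│1
  ─────────────────
  a b c d e f g h


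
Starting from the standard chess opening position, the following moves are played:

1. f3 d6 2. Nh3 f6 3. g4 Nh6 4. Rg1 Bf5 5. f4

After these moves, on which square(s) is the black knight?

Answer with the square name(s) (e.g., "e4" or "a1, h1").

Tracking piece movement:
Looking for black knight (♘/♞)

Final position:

  a b c d e f g h
  ─────────────────
8│♜ ♞ · ♛ ♚ ♝ · ♜│8
7│♟ ♟ ♟ · ♟ · ♟ ♟│7
6│· · · ♟ · ♟ · ♞│6
5│· · · · · ♝ · ·│5
4│· · · · · ♙ ♙ ·│4
3│· · · · · · · ♘│3
2│♙ ♙ ♙ ♙ ♙ · · ♙│2
1│♖ ♘ ♗ ♕ ♔ ♗ ♖ ·│1
  ─────────────────
  a b c d e f g h


b8, h6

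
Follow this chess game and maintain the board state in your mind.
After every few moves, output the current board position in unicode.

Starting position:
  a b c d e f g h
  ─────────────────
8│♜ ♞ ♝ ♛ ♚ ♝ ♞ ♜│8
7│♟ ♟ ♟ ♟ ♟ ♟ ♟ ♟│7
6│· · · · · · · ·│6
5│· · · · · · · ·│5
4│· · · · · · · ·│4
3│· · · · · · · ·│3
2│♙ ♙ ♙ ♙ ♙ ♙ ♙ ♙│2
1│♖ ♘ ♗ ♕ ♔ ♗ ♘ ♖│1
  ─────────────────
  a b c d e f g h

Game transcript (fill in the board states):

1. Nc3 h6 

  a b c d e f g h
  ─────────────────
8│♜ ♞ ♝ ♛ ♚ ♝ ♞ ♜│8
7│♟ ♟ ♟ ♟ ♟ ♟ ♟ ·│7
6│· · · · · · · ♟│6
5│· · · · · · · ·│5
4│· · · · · · · ·│4
3│· · ♘ · · · · ·│3
2│♙ ♙ ♙ ♙ ♙ ♙ ♙ ♙│2
1│♖ · ♗ ♕ ♔ ♗ ♘ ♖│1
  ─────────────────
  a b c d e f g h

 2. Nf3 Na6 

  a b c d e f g h
  ─────────────────
8│♜ · ♝ ♛ ♚ ♝ ♞ ♜│8
7│♟ ♟ ♟ ♟ ♟ ♟ ♟ ·│7
6│♞ · · · · · · ♟│6
5│· · · · · · · ·│5
4│· · · · · · · ·│4
3│· · ♘ · · ♘ · ·│3
2│♙ ♙ ♙ ♙ ♙ ♙ ♙ ♙│2
1│♖ · ♗ ♕ ♔ ♗ · ♖│1
  ─────────────────
  a b c d e f g h

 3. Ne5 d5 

  a b c d e f g h
  ─────────────────
8│♜ · ♝ ♛ ♚ ♝ ♞ ♜│8
7│♟ ♟ ♟ · ♟ ♟ ♟ ·│7
6│♞ · · · · · · ♟│6
5│· · · ♟ ♘ · · ·│5
4│· · · · · · · ·│4
3│· · ♘ · · · · ·│3
2│♙ ♙ ♙ ♙ ♙ ♙ ♙ ♙│2
1│♖ · ♗ ♕ ♔ ♗ · ♖│1
  ─────────────────
  a b c d e f g h

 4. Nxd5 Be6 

  a b c d e f g h
  ─────────────────
8│♜ · · ♛ ♚ ♝ ♞ ♜│8
7│♟ ♟ ♟ · ♟ ♟ ♟ ·│7
6│♞ · · · ♝ · · ♟│6
5│· · · ♘ ♘ · · ·│5
4│· · · · · · · ·│4
3│· · · · · · · ·│3
2│♙ ♙ ♙ ♙ ♙ ♙ ♙ ♙│2
1│♖ · ♗ ♕ ♔ ♗ · ♖│1
  ─────────────────
  a b c d e f g h

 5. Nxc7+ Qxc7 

  a b c d e f g h
  ─────────────────
8│♜ · · · ♚ ♝ ♞ ♜│8
7│♟ ♟ ♛ · ♟ ♟ ♟ ·│7
6│♞ · · · ♝ · · ♟│6
5│· · · · ♘ · · ·│5
4│· · · · · · · ·│4
3│· · · · · · · ·│3
2│♙ ♙ ♙ ♙ ♙ ♙ ♙ ♙│2
1│♖ · ♗ ♕ ♔ ♗ · ♖│1
  ─────────────────
  a b c d e f g h



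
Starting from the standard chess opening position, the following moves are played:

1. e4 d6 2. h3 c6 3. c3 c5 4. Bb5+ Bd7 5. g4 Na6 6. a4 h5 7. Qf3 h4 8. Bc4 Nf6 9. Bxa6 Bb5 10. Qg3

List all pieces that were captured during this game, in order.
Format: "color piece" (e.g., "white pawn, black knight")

Tracking captures:
  Bxa6: captured black knight

black knight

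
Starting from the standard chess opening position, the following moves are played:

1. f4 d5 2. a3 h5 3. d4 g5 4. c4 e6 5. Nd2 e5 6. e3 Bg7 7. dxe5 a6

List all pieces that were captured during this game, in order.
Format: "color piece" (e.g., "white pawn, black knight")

Tracking captures:
  dxe5: captured black pawn

black pawn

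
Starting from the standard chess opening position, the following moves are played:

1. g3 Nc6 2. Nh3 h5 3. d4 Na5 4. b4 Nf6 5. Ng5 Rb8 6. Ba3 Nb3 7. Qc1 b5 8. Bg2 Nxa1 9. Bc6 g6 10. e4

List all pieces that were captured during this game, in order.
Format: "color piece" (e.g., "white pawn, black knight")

Tracking captures:
  Nxa1: captured white rook

white rook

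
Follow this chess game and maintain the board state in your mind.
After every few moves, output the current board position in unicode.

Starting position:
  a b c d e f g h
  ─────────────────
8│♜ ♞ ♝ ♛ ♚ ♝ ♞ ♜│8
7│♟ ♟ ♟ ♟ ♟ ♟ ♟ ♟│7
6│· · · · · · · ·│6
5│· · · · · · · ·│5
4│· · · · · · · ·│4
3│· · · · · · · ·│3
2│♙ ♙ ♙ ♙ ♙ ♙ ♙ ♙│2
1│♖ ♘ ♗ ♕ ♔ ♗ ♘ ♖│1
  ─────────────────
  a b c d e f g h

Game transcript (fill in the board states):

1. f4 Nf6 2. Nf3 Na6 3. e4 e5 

  a b c d e f g h
  ─────────────────
8│♜ · ♝ ♛ ♚ ♝ · ♜│8
7│♟ ♟ ♟ ♟ · ♟ ♟ ♟│7
6│♞ · · · · ♞ · ·│6
5│· · · · ♟ · · ·│5
4│· · · · ♙ ♙ · ·│4
3│· · · · · ♘ · ·│3
2│♙ ♙ ♙ ♙ · · ♙ ♙│2
1│♖ ♘ ♗ ♕ ♔ ♗ · ♖│1
  ─────────────────
  a b c d e f g h

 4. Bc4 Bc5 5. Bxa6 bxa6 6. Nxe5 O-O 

  a b c d e f g h
  ─────────────────
8│♜ · ♝ ♛ · ♜ ♚ ·│8
7│♟ · ♟ ♟ · ♟ ♟ ♟│7
6│♟ · · · · ♞ · ·│6
5│· · ♝ · ♘ · · ·│5
4│· · · · ♙ ♙ · ·│4
3│· · · · · · · ·│3
2│♙ ♙ ♙ ♙ · · ♙ ♙│2
1│♖ ♘ ♗ ♕ ♔ · · ♖│1
  ─────────────────
  a b c d e f g h

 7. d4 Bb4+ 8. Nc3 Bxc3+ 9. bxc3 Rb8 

  a b c d e f g h
  ─────────────────
8│· ♜ ♝ ♛ · ♜ ♚ ·│8
7│♟ · ♟ ♟ · ♟ ♟ ♟│7
6│♟ · · · · ♞ · ·│6
5│· · · · ♘ · · ·│5
4│· · · ♙ ♙ ♙ · ·│4
3│· · ♙ · · · · ·│3
2│♙ · ♙ · · · ♙ ♙│2
1│♖ · ♗ ♕ ♔ · · ♖│1
  ─────────────────
  a b c d e f g h

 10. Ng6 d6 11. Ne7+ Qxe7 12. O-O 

  a b c d e f g h
  ─────────────────
8│· ♜ ♝ · · ♜ ♚ ·│8
7│♟ · ♟ · ♛ ♟ ♟ ♟│7
6│♟ · · ♟ · ♞ · ·│6
5│· · · · · · · ·│5
4│· · · ♙ ♙ ♙ · ·│4
3│· · ♙ · · · · ·│3
2│♙ · ♙ · · · ♙ ♙│2
1│♖ · ♗ ♕ · ♖ ♔ ·│1
  ─────────────────
  a b c d e f g h


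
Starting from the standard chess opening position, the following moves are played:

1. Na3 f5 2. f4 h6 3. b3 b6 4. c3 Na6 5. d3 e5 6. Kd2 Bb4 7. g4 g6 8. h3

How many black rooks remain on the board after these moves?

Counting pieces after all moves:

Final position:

  a b c d e f g h
  ─────────────────
8│♜ · ♝ ♛ ♚ · ♞ ♜│8
7│♟ · ♟ ♟ · · · ·│7
6│♞ ♟ · · · · ♟ ♟│6
5│· · · · ♟ ♟ · ·│5
4│· ♝ · · · ♙ ♙ ·│4
3│♘ ♙ ♙ ♙ · · · ♙│3
2│♙ · · ♔ ♙ · · ·│2
1│♖ · ♗ ♕ · ♗ ♘ ♖│1
  ─────────────────
  a b c d e f g h


2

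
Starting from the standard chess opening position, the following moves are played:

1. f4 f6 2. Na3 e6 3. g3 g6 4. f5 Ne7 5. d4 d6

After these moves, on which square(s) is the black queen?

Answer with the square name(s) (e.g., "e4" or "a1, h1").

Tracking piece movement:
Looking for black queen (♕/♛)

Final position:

  a b c d e f g h
  ─────────────────
8│♜ ♞ ♝ ♛ ♚ ♝ · ♜│8
7│♟ ♟ ♟ · ♞ · · ♟│7
6│· · · ♟ ♟ ♟ ♟ ·│6
5│· · · · · ♙ · ·│5
4│· · · ♙ · · · ·│4
3│♘ · · · · · ♙ ·│3
2│♙ ♙ ♙ · ♙ · · ♙│2
1│♖ · ♗ ♕ ♔ ♗ ♘ ♖│1
  ─────────────────
  a b c d e f g h


d8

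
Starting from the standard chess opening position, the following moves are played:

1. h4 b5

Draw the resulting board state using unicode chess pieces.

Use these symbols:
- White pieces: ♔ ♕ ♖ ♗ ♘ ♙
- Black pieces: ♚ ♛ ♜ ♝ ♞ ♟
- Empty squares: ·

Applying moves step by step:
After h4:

♜ ♞ ♝ ♛ ♚ ♝ ♞ ♜
♟ ♟ ♟ ♟ ♟ ♟ ♟ ♟
· · · · · · · ·
· · · · · · · ·
· · · · · · · ♙
· · · · · · · ·
♙ ♙ ♙ ♙ ♙ ♙ ♙ ·
♖ ♘ ♗ ♕ ♔ ♗ ♘ ♖


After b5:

♜ ♞ ♝ ♛ ♚ ♝ ♞ ♜
♟ · ♟ ♟ ♟ ♟ ♟ ♟
· · · · · · · ·
· ♟ · · · · · ·
· · · · · · · ♙
· · · · · · · ·
♙ ♙ ♙ ♙ ♙ ♙ ♙ ·
♖ ♘ ♗ ♕ ♔ ♗ ♘ ♖



  a b c d e f g h
  ─────────────────
8│♜ ♞ ♝ ♛ ♚ ♝ ♞ ♜│8
7│♟ · ♟ ♟ ♟ ♟ ♟ ♟│7
6│· · · · · · · ·│6
5│· ♟ · · · · · ·│5
4│· · · · · · · ♙│4
3│· · · · · · · ·│3
2│♙ ♙ ♙ ♙ ♙ ♙ ♙ ·│2
1│♖ ♘ ♗ ♕ ♔ ♗ ♘ ♖│1
  ─────────────────
  a b c d e f g h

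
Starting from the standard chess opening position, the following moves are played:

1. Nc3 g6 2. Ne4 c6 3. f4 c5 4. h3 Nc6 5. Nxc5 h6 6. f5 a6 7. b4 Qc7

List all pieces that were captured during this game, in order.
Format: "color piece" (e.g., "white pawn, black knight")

Tracking captures:
  Nxc5: captured black pawn

black pawn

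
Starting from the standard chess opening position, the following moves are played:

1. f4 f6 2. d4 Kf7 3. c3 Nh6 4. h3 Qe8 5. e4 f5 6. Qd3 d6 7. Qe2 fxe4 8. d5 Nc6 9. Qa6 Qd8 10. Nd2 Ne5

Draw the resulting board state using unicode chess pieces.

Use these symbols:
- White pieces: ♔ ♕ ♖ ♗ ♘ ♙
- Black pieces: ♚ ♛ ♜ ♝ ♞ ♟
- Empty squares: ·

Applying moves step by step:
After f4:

♜ ♞ ♝ ♛ ♚ ♝ ♞ ♜
♟ ♟ ♟ ♟ ♟ ♟ ♟ ♟
· · · · · · · ·
· · · · · · · ·
· · · · · ♙ · ·
· · · · · · · ·
♙ ♙ ♙ ♙ ♙ · ♙ ♙
♖ ♘ ♗ ♕ ♔ ♗ ♘ ♖


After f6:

♜ ♞ ♝ ♛ ♚ ♝ ♞ ♜
♟ ♟ ♟ ♟ ♟ · ♟ ♟
· · · · · ♟ · ·
· · · · · · · ·
· · · · · ♙ · ·
· · · · · · · ·
♙ ♙ ♙ ♙ ♙ · ♙ ♙
♖ ♘ ♗ ♕ ♔ ♗ ♘ ♖


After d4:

♜ ♞ ♝ ♛ ♚ ♝ ♞ ♜
♟ ♟ ♟ ♟ ♟ · ♟ ♟
· · · · · ♟ · ·
· · · · · · · ·
· · · ♙ · ♙ · ·
· · · · · · · ·
♙ ♙ ♙ · ♙ · ♙ ♙
♖ ♘ ♗ ♕ ♔ ♗ ♘ ♖


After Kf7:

♜ ♞ ♝ ♛ · ♝ ♞ ♜
♟ ♟ ♟ ♟ ♟ ♚ ♟ ♟
· · · · · ♟ · ·
· · · · · · · ·
· · · ♙ · ♙ · ·
· · · · · · · ·
♙ ♙ ♙ · ♙ · ♙ ♙
♖ ♘ ♗ ♕ ♔ ♗ ♘ ♖


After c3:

♜ ♞ ♝ ♛ · ♝ ♞ ♜
♟ ♟ ♟ ♟ ♟ ♚ ♟ ♟
· · · · · ♟ · ·
· · · · · · · ·
· · · ♙ · ♙ · ·
· · ♙ · · · · ·
♙ ♙ · · ♙ · ♙ ♙
♖ ♘ ♗ ♕ ♔ ♗ ♘ ♖


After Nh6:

♜ ♞ ♝ ♛ · ♝ · ♜
♟ ♟ ♟ ♟ ♟ ♚ ♟ ♟
· · · · · ♟ · ♞
· · · · · · · ·
· · · ♙ · ♙ · ·
· · ♙ · · · · ·
♙ ♙ · · ♙ · ♙ ♙
♖ ♘ ♗ ♕ ♔ ♗ ♘ ♖


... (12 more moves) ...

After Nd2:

♜ · ♝ ♛ · ♝ · ♜
♟ ♟ ♟ · ♟ ♚ ♟ ♟
♕ · ♞ ♟ · · · ♞
· · · ♙ · · · ·
· · · · ♟ ♙ · ·
· · ♙ · · · · ♙
♙ ♙ · ♘ · · ♙ ·
♖ · ♗ · ♔ ♗ ♘ ♖


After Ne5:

♜ · ♝ ♛ · ♝ · ♜
♟ ♟ ♟ · ♟ ♚ ♟ ♟
♕ · · ♟ · · · ♞
· · · ♙ ♞ · · ·
· · · · ♟ ♙ · ·
· · ♙ · · · · ♙
♙ ♙ · ♘ · · ♙ ·
♖ · ♗ · ♔ ♗ ♘ ♖



  a b c d e f g h
  ─────────────────
8│♜ · ♝ ♛ · ♝ · ♜│8
7│♟ ♟ ♟ · ♟ ♚ ♟ ♟│7
6│♕ · · ♟ · · · ♞│6
5│· · · ♙ ♞ · · ·│5
4│· · · · ♟ ♙ · ·│4
3│· · ♙ · · · · ♙│3
2│♙ ♙ · ♘ · · ♙ ·│2
1│♖ · ♗ · ♔ ♗ ♘ ♖│1
  ─────────────────
  a b c d e f g h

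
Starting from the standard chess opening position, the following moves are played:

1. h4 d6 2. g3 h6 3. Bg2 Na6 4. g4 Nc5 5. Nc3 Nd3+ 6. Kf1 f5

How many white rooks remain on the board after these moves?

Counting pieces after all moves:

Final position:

  a b c d e f g h
  ─────────────────
8│♜ · ♝ ♛ ♚ ♝ ♞ ♜│8
7│♟ ♟ ♟ · ♟ · ♟ ·│7
6│· · · ♟ · · · ♟│6
5│· · · · · ♟ · ·│5
4│· · · · · · ♙ ♙│4
3│· · ♘ ♞ · · · ·│3
2│♙ ♙ ♙ ♙ ♙ ♙ ♗ ·│2
1│♖ · ♗ ♕ · ♔ ♘ ♖│1
  ─────────────────
  a b c d e f g h


2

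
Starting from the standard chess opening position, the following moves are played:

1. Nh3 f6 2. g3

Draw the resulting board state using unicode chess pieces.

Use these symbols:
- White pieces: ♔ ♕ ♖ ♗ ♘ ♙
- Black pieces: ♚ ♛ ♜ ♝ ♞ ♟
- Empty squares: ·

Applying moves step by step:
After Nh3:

♜ ♞ ♝ ♛ ♚ ♝ ♞ ♜
♟ ♟ ♟ ♟ ♟ ♟ ♟ ♟
· · · · · · · ·
· · · · · · · ·
· · · · · · · ·
· · · · · · · ♘
♙ ♙ ♙ ♙ ♙ ♙ ♙ ♙
♖ ♘ ♗ ♕ ♔ ♗ · ♖


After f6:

♜ ♞ ♝ ♛ ♚ ♝ ♞ ♜
♟ ♟ ♟ ♟ ♟ · ♟ ♟
· · · · · ♟ · ·
· · · · · · · ·
· · · · · · · ·
· · · · · · · ♘
♙ ♙ ♙ ♙ ♙ ♙ ♙ ♙
♖ ♘ ♗ ♕ ♔ ♗ · ♖


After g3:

♜ ♞ ♝ ♛ ♚ ♝ ♞ ♜
♟ ♟ ♟ ♟ ♟ · ♟ ♟
· · · · · ♟ · ·
· · · · · · · ·
· · · · · · · ·
· · · · · · ♙ ♘
♙ ♙ ♙ ♙ ♙ ♙ · ♙
♖ ♘ ♗ ♕ ♔ ♗ · ♖



  a b c d e f g h
  ─────────────────
8│♜ ♞ ♝ ♛ ♚ ♝ ♞ ♜│8
7│♟ ♟ ♟ ♟ ♟ · ♟ ♟│7
6│· · · · · ♟ · ·│6
5│· · · · · · · ·│5
4│· · · · · · · ·│4
3│· · · · · · ♙ ♘│3
2│♙ ♙ ♙ ♙ ♙ ♙ · ♙│2
1│♖ ♘ ♗ ♕ ♔ ♗ · ♖│1
  ─────────────────
  a b c d e f g h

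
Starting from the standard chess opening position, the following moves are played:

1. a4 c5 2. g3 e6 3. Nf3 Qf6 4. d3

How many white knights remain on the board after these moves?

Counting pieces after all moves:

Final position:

  a b c d e f g h
  ─────────────────
8│♜ ♞ ♝ · ♚ ♝ ♞ ♜│8
7│♟ ♟ · ♟ · ♟ ♟ ♟│7
6│· · · · ♟ ♛ · ·│6
5│· · ♟ · · · · ·│5
4│♙ · · · · · · ·│4
3│· · · ♙ · ♘ ♙ ·│3
2│· ♙ ♙ · ♙ ♙ · ♙│2
1│♖ ♘ ♗ ♕ ♔ ♗ · ♖│1
  ─────────────────
  a b c d e f g h


2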